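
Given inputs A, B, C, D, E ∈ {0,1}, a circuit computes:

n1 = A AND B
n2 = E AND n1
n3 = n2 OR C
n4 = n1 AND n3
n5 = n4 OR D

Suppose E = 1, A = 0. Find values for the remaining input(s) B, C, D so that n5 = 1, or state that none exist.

n5 = n4 OR D must be 1, so at least one of n4, D is 1.
Check with E = 1, A = 0 and B=0, C=0, D=1:
n1 = A AND B = 0 AND 0 = 0
n2 = E AND n1 = 1 AND 0 = 0
n3 = n2 OR C = 0 OR 0 = 0
n4 = n1 AND n3 = 0 AND 0 = 0
n5 = n4 OR D = 0 OR 1 = 1
So n5 = 1.

B=0, C=0, D=1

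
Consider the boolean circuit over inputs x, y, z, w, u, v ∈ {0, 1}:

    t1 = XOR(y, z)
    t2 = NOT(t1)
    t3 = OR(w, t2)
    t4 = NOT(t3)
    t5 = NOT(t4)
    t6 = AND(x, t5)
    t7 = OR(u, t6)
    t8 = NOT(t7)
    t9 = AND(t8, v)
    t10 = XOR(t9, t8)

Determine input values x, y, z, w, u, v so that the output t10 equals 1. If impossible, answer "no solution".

x=0, y=0, z=0, w=0, u=0, v=0

t10 = XOR(t9, t8) must be 1, so t9 and t8 differ.
Check with x=0, y=0, z=0, w=0, u=0, v=0:
t1 = XOR(y, z) = XOR(0, 0) = 0
t2 = NOT(t1) = NOT 0 = 1
t3 = OR(w, t2) = OR(0, 1) = 1
t4 = NOT(t3) = NOT 1 = 0
t5 = NOT(t4) = NOT 0 = 1
t6 = AND(x, t5) = AND(0, 1) = 0
t7 = OR(u, t6) = OR(0, 0) = 0
t8 = NOT(t7) = NOT 0 = 1
t9 = AND(t8, v) = AND(1, 0) = 0
t10 = XOR(t9, t8) = XOR(0, 1) = 1
So t10 = 1 as required.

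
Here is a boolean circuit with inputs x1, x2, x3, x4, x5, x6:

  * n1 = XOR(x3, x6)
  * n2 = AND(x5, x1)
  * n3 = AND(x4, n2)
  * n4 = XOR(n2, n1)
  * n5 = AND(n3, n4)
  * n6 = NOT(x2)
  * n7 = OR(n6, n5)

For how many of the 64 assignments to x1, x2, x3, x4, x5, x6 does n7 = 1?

34

n7 = OR(n6, n5) must be 1, so at least one of n6, n5 is 1.
Enumerating the 64 input combinations, 34 give n7 = 1 and 30 give n7 = 0.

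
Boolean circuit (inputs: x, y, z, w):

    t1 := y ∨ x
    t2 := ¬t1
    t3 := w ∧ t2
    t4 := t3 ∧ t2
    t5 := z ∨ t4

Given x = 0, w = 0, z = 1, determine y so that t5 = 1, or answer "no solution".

t5 = z ∨ t4 must be 1, so at least one of z, t4 is 1.
Check with x = 0, w = 0, z = 1 and y=1:
t1 = y ∨ x = 1 ∨ 0 = 1
t2 = ¬t1 = ¬1 = 0
t3 = w ∧ t2 = 0 ∧ 0 = 0
t4 = t3 ∧ t2 = 0 ∧ 0 = 0
t5 = z ∨ t4 = 1 ∨ 0 = 1
So t5 = 1.

y=1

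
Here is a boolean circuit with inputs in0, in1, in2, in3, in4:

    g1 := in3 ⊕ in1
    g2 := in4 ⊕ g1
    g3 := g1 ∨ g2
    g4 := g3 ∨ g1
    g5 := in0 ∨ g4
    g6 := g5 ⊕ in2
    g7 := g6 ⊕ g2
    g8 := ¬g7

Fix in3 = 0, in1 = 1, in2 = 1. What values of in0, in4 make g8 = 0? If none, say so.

in0=0 in4=0

g8 = ¬g7 must be 0, so g7 = 1.
g7 = g6 ⊕ g2 must be 1, so g6 and g2 differ.
Check with in3 = 0, in1 = 1, in2 = 1 and in0=0, in4=0:
g1 = in3 ⊕ in1 = 0 ⊕ 1 = 1
g2 = in4 ⊕ g1 = 0 ⊕ 1 = 1
g3 = g1 ∨ g2 = 1 ∨ 1 = 1
g4 = g3 ∨ g1 = 1 ∨ 1 = 1
g5 = in0 ∨ g4 = 0 ∨ 1 = 1
g6 = g5 ⊕ in2 = 1 ⊕ 1 = 0
g7 = g6 ⊕ g2 = 0 ⊕ 1 = 1
g8 = ¬g7 = ¬1 = 0
So g8 = 0.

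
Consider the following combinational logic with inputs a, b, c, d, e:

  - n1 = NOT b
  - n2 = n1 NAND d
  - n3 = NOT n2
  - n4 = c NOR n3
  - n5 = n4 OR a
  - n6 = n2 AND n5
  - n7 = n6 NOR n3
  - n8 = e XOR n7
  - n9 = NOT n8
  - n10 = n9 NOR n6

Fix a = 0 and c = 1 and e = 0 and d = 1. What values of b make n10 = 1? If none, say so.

b=1

Check with a = 0 and c = 1 and e = 0 and d = 1 and b=1:
n1 = NOT b = NOT 1 = 0
n2 = n1 NAND d = 0 NAND 1 = 1
n3 = NOT n2 = NOT 1 = 0
n4 = c NOR n3 = 1 NOR 0 = 0
n5 = n4 OR a = 0 OR 0 = 0
n6 = n2 AND n5 = 1 AND 0 = 0
n7 = n6 NOR n3 = 0 NOR 0 = 1
n8 = e XOR n7 = 0 XOR 1 = 1
n9 = NOT n8 = NOT 1 = 0
n10 = n9 NOR n6 = 0 NOR 0 = 1
So n10 = 1.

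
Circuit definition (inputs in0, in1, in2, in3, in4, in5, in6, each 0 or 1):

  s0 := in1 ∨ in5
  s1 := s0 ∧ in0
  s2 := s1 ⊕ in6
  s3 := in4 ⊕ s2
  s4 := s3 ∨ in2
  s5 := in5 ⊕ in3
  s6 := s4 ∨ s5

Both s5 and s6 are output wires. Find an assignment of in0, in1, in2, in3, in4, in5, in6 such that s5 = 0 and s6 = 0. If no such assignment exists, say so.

in0=1, in1=1, in2=0, in3=1, in4=0, in5=1, in6=1

Check with in0=1, in1=1, in2=0, in3=1, in4=0, in5=1, in6=1:
s0 = in1 ∨ in5 = 1 ∨ 1 = 1
s1 = s0 ∧ in0 = 1 ∧ 1 = 1
s2 = s1 ⊕ in6 = 1 ⊕ 1 = 0
s3 = in4 ⊕ s2 = 0 ⊕ 0 = 0
s4 = s3 ∨ in2 = 0 ∨ 0 = 0
s5 = in5 ⊕ in3 = 1 ⊕ 1 = 0
s6 = s4 ∨ s5 = 0 ∨ 0 = 0
So s5 = 0 and s6 = 0.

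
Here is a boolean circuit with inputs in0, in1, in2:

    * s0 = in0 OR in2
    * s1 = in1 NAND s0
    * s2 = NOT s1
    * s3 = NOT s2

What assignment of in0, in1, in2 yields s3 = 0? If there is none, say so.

in0=1 in1=1 in2=0

Check with in0=1 in1=1 in2=0:
s0 = in0 OR in2 = 1 OR 0 = 1
s1 = in1 NAND s0 = 1 NAND 1 = 0
s2 = NOT s1 = NOT 0 = 1
s3 = NOT s2 = NOT 1 = 0
So s3 = 0 as required.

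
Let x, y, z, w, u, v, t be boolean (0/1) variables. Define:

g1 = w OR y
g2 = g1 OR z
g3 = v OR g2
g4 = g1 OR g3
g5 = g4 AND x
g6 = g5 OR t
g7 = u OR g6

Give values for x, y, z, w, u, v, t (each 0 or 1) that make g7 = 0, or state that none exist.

x=0 y=1 z=1 w=1 u=0 v=1 t=0

Check with x=0 y=1 z=1 w=1 u=0 v=1 t=0:
g1 = w OR y = 1 OR 1 = 1
g2 = g1 OR z = 1 OR 1 = 1
g3 = v OR g2 = 1 OR 1 = 1
g4 = g1 OR g3 = 1 OR 1 = 1
g5 = g4 AND x = 1 AND 0 = 0
g6 = g5 OR t = 0 OR 0 = 0
g7 = u OR g6 = 0 OR 0 = 0
So g7 = 0 as required.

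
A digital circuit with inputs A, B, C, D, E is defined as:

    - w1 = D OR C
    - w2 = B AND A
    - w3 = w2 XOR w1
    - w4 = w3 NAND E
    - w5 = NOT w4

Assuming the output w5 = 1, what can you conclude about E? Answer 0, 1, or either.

w5 = NOT w4 must be 1, so w4 = 0.
w4 = w3 NAND E must be 0, so both w3 = 1 and E = 1.
w3 = w2 XOR w1 must be 1, so w2 and w1 differ.
Every assignment with w5 = 1 has E = 1; there are 10 such assignment(s).

1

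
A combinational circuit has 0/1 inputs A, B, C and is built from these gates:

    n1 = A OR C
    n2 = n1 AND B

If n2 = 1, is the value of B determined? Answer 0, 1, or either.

1

n2 = n1 AND B must be 1, so both n1 = 1 and B = 1.
Every assignment with n2 = 1 has B = 1; there are 3 such assignment(s).
  A=0, B=1, C=1
  A=1, B=1, C=0
  A=1, B=1, C=1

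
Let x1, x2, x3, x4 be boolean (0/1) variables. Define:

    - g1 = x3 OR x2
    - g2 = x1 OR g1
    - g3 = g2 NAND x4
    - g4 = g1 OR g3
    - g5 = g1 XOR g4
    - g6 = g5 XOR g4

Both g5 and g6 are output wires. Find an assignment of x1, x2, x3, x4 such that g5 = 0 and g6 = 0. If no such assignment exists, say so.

x1=1, x2=0, x3=0, x4=1

Check with x1=1, x2=0, x3=0, x4=1:
g1 = x3 OR x2 = 0 OR 0 = 0
g2 = x1 OR g1 = 1 OR 0 = 1
g3 = g2 NAND x4 = 1 NAND 1 = 0
g4 = g1 OR g3 = 0 OR 0 = 0
g5 = g1 XOR g4 = 0 XOR 0 = 0
g6 = g5 XOR g4 = 0 XOR 0 = 0
So g5 = 0 and g6 = 0.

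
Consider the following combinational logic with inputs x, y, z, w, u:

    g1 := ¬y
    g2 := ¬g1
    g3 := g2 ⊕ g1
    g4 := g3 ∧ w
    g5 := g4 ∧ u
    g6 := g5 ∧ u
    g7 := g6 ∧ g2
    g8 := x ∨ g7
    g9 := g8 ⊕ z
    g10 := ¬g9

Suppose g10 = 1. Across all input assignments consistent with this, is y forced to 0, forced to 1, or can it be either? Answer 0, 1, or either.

either

Both values of y occur among assignments with g10 = 1:
  y=0: x=0, y=0, z=0, w=0, u=0
  y=1: x=0, y=1, z=0, w=0, u=0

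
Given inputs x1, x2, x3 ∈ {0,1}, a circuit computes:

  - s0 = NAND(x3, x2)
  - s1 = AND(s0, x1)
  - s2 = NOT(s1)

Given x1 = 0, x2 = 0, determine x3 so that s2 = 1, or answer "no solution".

x3=0

Check with x1 = 0, x2 = 0 and x3=0:
s0 = NAND(x3, x2) = NAND(0, 0) = 1
s1 = AND(s0, x1) = AND(1, 0) = 0
s2 = NOT(s1) = NOT 0 = 1
So s2 = 1.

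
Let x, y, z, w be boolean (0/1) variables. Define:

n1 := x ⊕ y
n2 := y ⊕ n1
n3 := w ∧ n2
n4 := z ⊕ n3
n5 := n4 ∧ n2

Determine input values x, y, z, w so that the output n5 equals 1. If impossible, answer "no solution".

n5 = n4 ∧ n2 must be 1, so both n4 = 1 and n2 = 1.
Check with x=1 y=0 z=0 w=1:
n1 = x ⊕ y = 1 ⊕ 0 = 1
n2 = y ⊕ n1 = 0 ⊕ 1 = 1
n3 = w ∧ n2 = 1 ∧ 1 = 1
n4 = z ⊕ n3 = 0 ⊕ 1 = 1
n5 = n4 ∧ n2 = 1 ∧ 1 = 1
So n5 = 1 as required.

x=1 y=0 z=0 w=1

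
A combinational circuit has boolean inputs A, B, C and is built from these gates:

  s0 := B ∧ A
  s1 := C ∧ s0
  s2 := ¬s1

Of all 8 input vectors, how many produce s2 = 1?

7

s2 = ¬s1 must be 1, so s1 = 0.
s1 = C ∧ s0 must be 0, so at least one of C, s0 is 0.
Enumerating the 8 input combinations, 7 give s2 = 1 and 1 give s2 = 0.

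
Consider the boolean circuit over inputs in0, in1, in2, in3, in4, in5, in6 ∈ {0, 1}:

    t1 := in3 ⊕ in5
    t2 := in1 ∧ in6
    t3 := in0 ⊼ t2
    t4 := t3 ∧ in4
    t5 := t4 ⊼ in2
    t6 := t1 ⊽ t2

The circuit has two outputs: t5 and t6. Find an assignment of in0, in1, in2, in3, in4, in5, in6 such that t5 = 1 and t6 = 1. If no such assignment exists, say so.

in0=1, in1=1, in2=0, in3=1, in4=1, in5=1, in6=0

Check with in0=1, in1=1, in2=0, in3=1, in4=1, in5=1, in6=0:
t1 = in3 ⊕ in5 = 1 ⊕ 1 = 0
t2 = in1 ∧ in6 = 1 ∧ 0 = 0
t3 = in0 ⊼ t2 = 1 ⊼ 0 = 1
t4 = t3 ∧ in4 = 1 ∧ 1 = 1
t5 = t4 ⊼ in2 = 1 ⊼ 0 = 1
t6 = t1 ⊽ t2 = 0 ⊽ 0 = 1
So t5 = 1 and t6 = 1.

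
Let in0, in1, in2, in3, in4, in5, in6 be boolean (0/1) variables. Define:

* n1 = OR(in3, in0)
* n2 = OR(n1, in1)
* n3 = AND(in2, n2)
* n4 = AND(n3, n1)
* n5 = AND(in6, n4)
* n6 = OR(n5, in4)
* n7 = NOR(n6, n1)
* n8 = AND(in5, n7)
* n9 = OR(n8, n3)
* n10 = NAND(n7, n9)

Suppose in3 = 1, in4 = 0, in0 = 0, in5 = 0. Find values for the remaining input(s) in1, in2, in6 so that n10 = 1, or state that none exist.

in1=0, in2=0, in6=0

Check with in3 = 1, in4 = 0, in0 = 0, in5 = 0 and in1=0, in2=0, in6=0:
n1 = OR(in3, in0) = OR(1, 0) = 1
n2 = OR(n1, in1) = OR(1, 0) = 1
n3 = AND(in2, n2) = AND(0, 1) = 0
n4 = AND(n3, n1) = AND(0, 1) = 0
n5 = AND(in6, n4) = AND(0, 0) = 0
n6 = OR(n5, in4) = OR(0, 0) = 0
n7 = NOR(n6, n1) = NOR(0, 1) = 0
n8 = AND(in5, n7) = AND(0, 0) = 0
n9 = OR(n8, n3) = OR(0, 0) = 0
n10 = NAND(n7, n9) = NAND(0, 0) = 1
So n10 = 1.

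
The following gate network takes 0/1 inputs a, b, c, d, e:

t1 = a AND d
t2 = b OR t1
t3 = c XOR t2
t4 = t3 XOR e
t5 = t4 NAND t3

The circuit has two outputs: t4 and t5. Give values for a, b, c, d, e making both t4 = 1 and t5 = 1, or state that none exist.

a=1 b=1 c=1 d=0 e=1

Check with a=1 b=1 c=1 d=0 e=1:
t1 = a AND d = 1 AND 0 = 0
t2 = b OR t1 = 1 OR 0 = 1
t3 = c XOR t2 = 1 XOR 1 = 0
t4 = t3 XOR e = 0 XOR 1 = 1
t5 = t4 NAND t3 = 1 NAND 0 = 1
So t4 = 1 and t5 = 1.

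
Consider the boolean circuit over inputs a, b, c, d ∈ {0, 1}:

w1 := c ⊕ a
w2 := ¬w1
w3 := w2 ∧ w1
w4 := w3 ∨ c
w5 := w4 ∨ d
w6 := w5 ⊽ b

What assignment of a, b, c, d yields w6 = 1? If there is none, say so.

a=1, b=0, c=0, d=0

w6 = w5 ⊽ b must be 1, so both w5 = 0 and b = 0.
w5 = w4 ∨ d must be 0, so both w4 = 0 and d = 0.
Check with a=1, b=0, c=0, d=0:
w1 = c ⊕ a = 0 ⊕ 1 = 1
w2 = ¬w1 = ¬1 = 0
w3 = w2 ∧ w1 = 0 ∧ 1 = 0
w4 = w3 ∨ c = 0 ∨ 0 = 0
w5 = w4 ∨ d = 0 ∨ 0 = 0
w6 = w5 ⊽ b = 0 ⊽ 0 = 1
So w6 = 1 as required.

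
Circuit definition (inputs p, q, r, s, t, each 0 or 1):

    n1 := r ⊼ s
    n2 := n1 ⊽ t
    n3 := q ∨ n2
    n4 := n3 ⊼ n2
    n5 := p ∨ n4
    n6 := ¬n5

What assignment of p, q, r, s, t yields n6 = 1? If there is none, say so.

p=0 q=1 r=1 s=1 t=0

n6 = ¬n5 must be 1, so n5 = 0.
n5 = p ∨ n4 must be 0, so both p = 0 and n4 = 0.
n4 = n3 ⊼ n2 must be 0, so both n3 = 1 and n2 = 1.
Check with p=0 q=1 r=1 s=1 t=0:
n1 = r ⊼ s = 1 ⊼ 1 = 0
n2 = n1 ⊽ t = 0 ⊽ 0 = 1
n3 = q ∨ n2 = 1 ∨ 1 = 1
n4 = n3 ⊼ n2 = 1 ⊼ 1 = 0
n5 = p ∨ n4 = 0 ∨ 0 = 0
n6 = ¬n5 = ¬0 = 1
So n6 = 1 as required.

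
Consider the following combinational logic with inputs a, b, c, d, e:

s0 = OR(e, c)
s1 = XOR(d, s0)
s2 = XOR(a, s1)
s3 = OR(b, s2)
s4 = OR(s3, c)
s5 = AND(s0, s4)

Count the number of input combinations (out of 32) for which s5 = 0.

10

s5 = AND(s0, s4) must be 0, so at least one of s0, s4 is 0.
Enumerating the 32 input combinations, 10 give s5 = 0 and 22 give s5 = 1.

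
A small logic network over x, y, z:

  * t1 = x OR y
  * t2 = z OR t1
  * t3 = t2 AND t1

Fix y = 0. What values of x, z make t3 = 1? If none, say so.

x=1 z=0

t3 = t2 AND t1 must be 1, so both t2 = 1 and t1 = 1.
t2 = z OR t1 must be 1, so at least one of z, t1 is 1.
Check with y = 0 and x=1, z=0:
t1 = x OR y = 1 OR 0 = 1
t2 = z OR t1 = 0 OR 1 = 1
t3 = t2 AND t1 = 1 AND 1 = 1
So t3 = 1.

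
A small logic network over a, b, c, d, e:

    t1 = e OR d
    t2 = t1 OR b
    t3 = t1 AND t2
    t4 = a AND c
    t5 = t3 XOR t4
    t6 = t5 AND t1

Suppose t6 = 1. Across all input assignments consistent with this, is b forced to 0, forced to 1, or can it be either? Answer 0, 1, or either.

Both values of b occur among assignments with t6 = 1:
  b=0: a=0, b=0, c=0, d=0, e=1
  b=1: a=0, b=1, c=0, d=0, e=1

either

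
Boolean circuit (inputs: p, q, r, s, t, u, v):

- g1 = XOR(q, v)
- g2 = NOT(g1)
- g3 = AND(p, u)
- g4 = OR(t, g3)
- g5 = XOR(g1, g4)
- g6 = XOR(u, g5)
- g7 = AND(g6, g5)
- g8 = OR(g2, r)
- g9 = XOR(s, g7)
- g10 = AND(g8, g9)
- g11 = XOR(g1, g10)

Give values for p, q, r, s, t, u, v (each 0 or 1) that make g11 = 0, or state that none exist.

Check with p=1, q=1, r=1, s=1, t=1, u=0, v=1:
g1 = XOR(q, v) = XOR(1, 1) = 0
g2 = NOT(g1) = NOT 0 = 1
g3 = AND(p, u) = AND(1, 0) = 0
g4 = OR(t, g3) = OR(1, 0) = 1
g5 = XOR(g1, g4) = XOR(0, 1) = 1
g6 = XOR(u, g5) = XOR(0, 1) = 1
g7 = AND(g6, g5) = AND(1, 1) = 1
g8 = OR(g2, r) = OR(1, 1) = 1
g9 = XOR(s, g7) = XOR(1, 1) = 0
g10 = AND(g8, g9) = AND(1, 0) = 0
g11 = XOR(g1, g10) = XOR(0, 0) = 0
So g11 = 0 as required.

p=1, q=1, r=1, s=1, t=1, u=0, v=1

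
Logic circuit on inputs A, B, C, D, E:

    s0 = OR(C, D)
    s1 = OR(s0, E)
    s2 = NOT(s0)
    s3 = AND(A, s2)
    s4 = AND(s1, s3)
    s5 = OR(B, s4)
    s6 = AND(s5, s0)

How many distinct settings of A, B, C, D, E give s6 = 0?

s6 = AND(s5, s0) must be 0, so at least one of s5, s0 is 0.
Enumerating the 32 input combinations, 20 give s6 = 0 and 12 give s6 = 1.

20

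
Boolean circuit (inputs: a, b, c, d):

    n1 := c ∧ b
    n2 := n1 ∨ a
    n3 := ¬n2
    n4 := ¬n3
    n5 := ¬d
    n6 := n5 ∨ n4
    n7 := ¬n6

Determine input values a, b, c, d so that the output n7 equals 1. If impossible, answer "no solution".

n7 = ¬n6 must be 1, so n6 = 0.
Check with a=0 b=0 c=0 d=1:
n1 = c ∧ b = 0 ∧ 0 = 0
n2 = n1 ∨ a = 0 ∨ 0 = 0
n3 = ¬n2 = ¬0 = 1
n4 = ¬n3 = ¬1 = 0
n5 = ¬d = ¬1 = 0
n6 = n5 ∨ n4 = 0 ∨ 0 = 0
n7 = ¬n6 = ¬0 = 1
So n7 = 1 as required.

a=0 b=0 c=0 d=1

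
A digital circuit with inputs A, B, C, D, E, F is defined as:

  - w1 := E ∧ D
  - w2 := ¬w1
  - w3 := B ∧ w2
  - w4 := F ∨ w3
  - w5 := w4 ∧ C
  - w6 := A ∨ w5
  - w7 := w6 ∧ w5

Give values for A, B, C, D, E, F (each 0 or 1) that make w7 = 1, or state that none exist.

A=0 B=1 C=1 D=0 E=1 F=1

Check with A=0 B=1 C=1 D=0 E=1 F=1:
w1 = E ∧ D = 1 ∧ 0 = 0
w2 = ¬w1 = ¬0 = 1
w3 = B ∧ w2 = 1 ∧ 1 = 1
w4 = F ∨ w3 = 1 ∨ 1 = 1
w5 = w4 ∧ C = 1 ∧ 1 = 1
w6 = A ∨ w5 = 0 ∨ 1 = 1
w7 = w6 ∧ w5 = 1 ∧ 1 = 1
So w7 = 1 as required.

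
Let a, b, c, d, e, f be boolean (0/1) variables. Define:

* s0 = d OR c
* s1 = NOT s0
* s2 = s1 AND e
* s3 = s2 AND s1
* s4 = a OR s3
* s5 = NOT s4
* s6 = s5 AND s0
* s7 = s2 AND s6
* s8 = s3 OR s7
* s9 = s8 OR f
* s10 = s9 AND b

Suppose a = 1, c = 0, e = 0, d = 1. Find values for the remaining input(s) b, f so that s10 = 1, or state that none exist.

s10 = s9 AND b must be 1, so both s9 = 1 and b = 1.
Check with a = 1, c = 0, e = 0, d = 1 and b=1, f=1:
s0 = d OR c = 1 OR 0 = 1
s1 = NOT s0 = NOT 1 = 0
s2 = s1 AND e = 0 AND 0 = 0
s3 = s2 AND s1 = 0 AND 0 = 0
s4 = a OR s3 = 1 OR 0 = 1
s5 = NOT s4 = NOT 1 = 0
s6 = s5 AND s0 = 0 AND 1 = 0
s7 = s2 AND s6 = 0 AND 0 = 0
s8 = s3 OR s7 = 0 OR 0 = 0
s9 = s8 OR f = 0 OR 1 = 1
s10 = s9 AND b = 1 AND 1 = 1
So s10 = 1.

b=1, f=1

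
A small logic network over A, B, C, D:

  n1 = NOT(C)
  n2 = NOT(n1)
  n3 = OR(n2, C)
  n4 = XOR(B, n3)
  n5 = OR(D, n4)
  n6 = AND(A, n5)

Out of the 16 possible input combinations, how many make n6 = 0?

10

n6 = AND(A, n5) must be 0, so at least one of A, n5 is 0.
Enumerating the 16 input combinations, 10 give n6 = 0 and 6 give n6 = 1.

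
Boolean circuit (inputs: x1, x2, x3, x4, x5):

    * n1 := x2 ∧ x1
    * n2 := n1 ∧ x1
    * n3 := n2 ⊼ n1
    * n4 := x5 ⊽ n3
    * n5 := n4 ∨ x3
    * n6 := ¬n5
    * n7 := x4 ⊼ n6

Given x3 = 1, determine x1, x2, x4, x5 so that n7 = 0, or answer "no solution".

no solution exists

With x3 = 1 fixed, none of the 16 settings of x1, x2, x4, x5 give n7 = 0.
For example, with x1=0, x2=1, x4=1, x5=1:
n1 = x2 ∧ x1 = 1 ∧ 0 = 0
n2 = n1 ∧ x1 = 0 ∧ 0 = 0
n3 = n2 ⊼ n1 = 0 ⊼ 0 = 1
n4 = x5 ⊽ n3 = 1 ⊽ 1 = 0
n5 = n4 ∨ x3 = 0 ∨ 1 = 1
n6 = ¬n5 = ¬1 = 0
n7 = x4 ⊼ n6 = 1 ⊼ 0 = 1
giving n7 = 1 ≠ 0.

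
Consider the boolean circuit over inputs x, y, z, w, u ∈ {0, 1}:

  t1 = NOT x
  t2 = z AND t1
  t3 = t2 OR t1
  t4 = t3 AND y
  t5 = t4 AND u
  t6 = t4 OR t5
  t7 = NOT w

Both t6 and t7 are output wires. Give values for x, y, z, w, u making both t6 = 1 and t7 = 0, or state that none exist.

x=0, y=1, z=0, w=1, u=1

Check with x=0, y=1, z=0, w=1, u=1:
t1 = NOT x = NOT 0 = 1
t2 = z AND t1 = 0 AND 1 = 0
t3 = t2 OR t1 = 0 OR 1 = 1
t4 = t3 AND y = 1 AND 1 = 1
t5 = t4 AND u = 1 AND 1 = 1
t6 = t4 OR t5 = 1 OR 1 = 1
t7 = NOT w = NOT 1 = 0
So t6 = 1 and t7 = 0.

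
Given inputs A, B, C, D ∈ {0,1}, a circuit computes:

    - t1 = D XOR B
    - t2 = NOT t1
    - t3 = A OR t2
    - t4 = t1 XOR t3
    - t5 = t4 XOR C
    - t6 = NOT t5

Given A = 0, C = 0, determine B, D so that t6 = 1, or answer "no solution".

With A = 0, C = 0 fixed, none of the 4 settings of B, D give t6 = 1.
For example, with B=0, D=1:
t1 = D XOR B = 1 XOR 0 = 1
t2 = NOT t1 = NOT 1 = 0
t3 = A OR t2 = 0 OR 0 = 0
t4 = t1 XOR t3 = 1 XOR 0 = 1
t5 = t4 XOR C = 1 XOR 0 = 1
t6 = NOT t5 = NOT 1 = 0
giving t6 = 0 ≠ 1.

no solution exists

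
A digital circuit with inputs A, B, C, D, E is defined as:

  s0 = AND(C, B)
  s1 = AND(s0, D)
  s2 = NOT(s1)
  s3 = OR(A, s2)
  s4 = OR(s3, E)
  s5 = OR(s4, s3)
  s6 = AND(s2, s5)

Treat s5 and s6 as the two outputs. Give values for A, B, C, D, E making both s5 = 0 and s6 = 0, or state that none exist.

Check with A=0 B=1 C=1 D=1 E=0:
s0 = AND(C, B) = AND(1, 1) = 1
s1 = AND(s0, D) = AND(1, 1) = 1
s2 = NOT(s1) = NOT 1 = 0
s3 = OR(A, s2) = OR(0, 0) = 0
s4 = OR(s3, E) = OR(0, 0) = 0
s5 = OR(s4, s3) = OR(0, 0) = 0
s6 = AND(s2, s5) = AND(0, 0) = 0
So s5 = 0 and s6 = 0.

A=0 B=1 C=1 D=1 E=0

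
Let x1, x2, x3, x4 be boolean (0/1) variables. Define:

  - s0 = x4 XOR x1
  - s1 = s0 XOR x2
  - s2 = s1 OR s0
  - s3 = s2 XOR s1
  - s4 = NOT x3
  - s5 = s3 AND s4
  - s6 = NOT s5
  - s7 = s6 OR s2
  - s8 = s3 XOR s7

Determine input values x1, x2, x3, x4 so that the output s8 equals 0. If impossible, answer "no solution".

x1=1, x2=1, x3=0, x4=0

s8 = s3 XOR s7 must be 0, so s3 and s7 are equal.
Check with x1=1, x2=1, x3=0, x4=0:
s0 = x4 XOR x1 = 0 XOR 1 = 1
s1 = s0 XOR x2 = 1 XOR 1 = 0
s2 = s1 OR s0 = 0 OR 1 = 1
s3 = s2 XOR s1 = 1 XOR 0 = 1
s4 = NOT x3 = NOT 0 = 1
s5 = s3 AND s4 = 1 AND 1 = 1
s6 = NOT s5 = NOT 1 = 0
s7 = s6 OR s2 = 0 OR 1 = 1
s8 = s3 XOR s7 = 1 XOR 1 = 0
So s8 = 0 as required.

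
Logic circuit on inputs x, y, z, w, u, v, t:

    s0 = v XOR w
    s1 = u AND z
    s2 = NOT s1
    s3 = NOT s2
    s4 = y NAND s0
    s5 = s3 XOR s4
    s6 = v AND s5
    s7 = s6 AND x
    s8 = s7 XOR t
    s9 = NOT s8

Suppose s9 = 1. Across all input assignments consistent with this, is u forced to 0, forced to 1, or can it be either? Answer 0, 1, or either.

Both values of u occur among assignments with s9 = 1:
  u=0: x=0, y=0, z=0, w=0, u=0, v=0, t=0
  u=1: x=0, y=0, z=0, w=0, u=1, v=0, t=0

either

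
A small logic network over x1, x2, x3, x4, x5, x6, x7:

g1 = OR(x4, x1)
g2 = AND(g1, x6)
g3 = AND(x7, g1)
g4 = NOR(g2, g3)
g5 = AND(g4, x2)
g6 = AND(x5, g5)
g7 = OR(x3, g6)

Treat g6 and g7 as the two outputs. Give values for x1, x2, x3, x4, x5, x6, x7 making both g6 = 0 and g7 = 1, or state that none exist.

Check with x1=0 x2=1 x3=1 x4=0 x5=0 x6=0 x7=1:
g1 = OR(x4, x1) = OR(0, 0) = 0
g2 = AND(g1, x6) = AND(0, 0) = 0
g3 = AND(x7, g1) = AND(1, 0) = 0
g4 = NOR(g2, g3) = NOR(0, 0) = 1
g5 = AND(g4, x2) = AND(1, 1) = 1
g6 = AND(x5, g5) = AND(0, 1) = 0
g7 = OR(x3, g6) = OR(1, 0) = 1
So g6 = 0 and g7 = 1.

x1=0 x2=1 x3=1 x4=0 x5=0 x6=0 x7=1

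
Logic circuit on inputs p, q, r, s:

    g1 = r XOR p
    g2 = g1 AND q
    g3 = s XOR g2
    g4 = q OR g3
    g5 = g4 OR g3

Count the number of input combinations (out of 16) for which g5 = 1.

g5 = g4 OR g3 must be 1, so at least one of g4, g3 is 1.
Enumerating the 16 input combinations, 12 give g5 = 1 and 4 give g5 = 0.

12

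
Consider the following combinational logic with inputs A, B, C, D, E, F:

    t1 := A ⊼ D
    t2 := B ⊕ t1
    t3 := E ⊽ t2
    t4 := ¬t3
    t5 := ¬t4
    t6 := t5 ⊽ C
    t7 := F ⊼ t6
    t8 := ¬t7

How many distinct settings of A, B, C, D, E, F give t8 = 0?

52

t8 = ¬t7 must be 0, so t7 = 1.
t7 = F ⊼ t6 must be 1, so at least one of F, t6 is 0.
Enumerating the 64 input combinations, 52 give t8 = 0 and 12 give t8 = 1.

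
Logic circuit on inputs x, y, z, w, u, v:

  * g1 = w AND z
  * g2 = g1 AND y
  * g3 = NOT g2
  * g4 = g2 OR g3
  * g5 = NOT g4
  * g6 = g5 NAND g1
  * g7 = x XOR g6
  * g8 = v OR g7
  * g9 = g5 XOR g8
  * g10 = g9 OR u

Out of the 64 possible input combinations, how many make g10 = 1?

56

g10 = g9 OR u must be 1, so at least one of g9, u is 1.
Enumerating the 64 input combinations, 56 give g10 = 1 and 8 give g10 = 0.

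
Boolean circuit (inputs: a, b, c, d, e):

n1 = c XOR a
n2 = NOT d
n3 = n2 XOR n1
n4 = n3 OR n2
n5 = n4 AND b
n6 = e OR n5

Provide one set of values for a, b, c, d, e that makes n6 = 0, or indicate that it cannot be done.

a=0, b=0, c=1, d=0, e=0

n6 = e OR n5 must be 0, so both e = 0 and n5 = 0.
n5 = n4 AND b must be 0, so at least one of n4, b is 0.
Check with a=0, b=0, c=1, d=0, e=0:
n1 = c XOR a = 1 XOR 0 = 1
n2 = NOT d = NOT 0 = 1
n3 = n2 XOR n1 = 1 XOR 1 = 0
n4 = n3 OR n2 = 0 OR 1 = 1
n5 = n4 AND b = 1 AND 0 = 0
n6 = e OR n5 = 0 OR 0 = 0
So n6 = 0 as required.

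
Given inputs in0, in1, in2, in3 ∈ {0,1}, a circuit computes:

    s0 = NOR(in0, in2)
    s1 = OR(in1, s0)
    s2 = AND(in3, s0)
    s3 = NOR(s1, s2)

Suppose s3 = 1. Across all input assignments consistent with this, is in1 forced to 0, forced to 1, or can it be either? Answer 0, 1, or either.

s3 = NOR(s1, s2) must be 1, so both s1 = 0 and s2 = 0.
s1 = OR(in1, s0) must be 0, so both in1 = 0 and s0 = 0.
s2 = AND(in3, s0) must be 0, so at least one of in3, s0 is 0.
Every assignment with s3 = 1 has in1 = 0; there are 6 such assignment(s).

0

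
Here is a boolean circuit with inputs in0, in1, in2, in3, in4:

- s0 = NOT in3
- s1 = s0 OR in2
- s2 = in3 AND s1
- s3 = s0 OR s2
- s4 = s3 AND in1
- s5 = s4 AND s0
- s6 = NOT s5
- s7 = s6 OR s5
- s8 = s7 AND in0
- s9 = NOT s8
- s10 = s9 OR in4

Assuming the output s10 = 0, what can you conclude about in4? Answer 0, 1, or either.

s10 = s9 OR in4 must be 0, so both s9 = 0 and in4 = 0.
Every assignment with s10 = 0 has in4 = 0; there are 8 such assignment(s).

0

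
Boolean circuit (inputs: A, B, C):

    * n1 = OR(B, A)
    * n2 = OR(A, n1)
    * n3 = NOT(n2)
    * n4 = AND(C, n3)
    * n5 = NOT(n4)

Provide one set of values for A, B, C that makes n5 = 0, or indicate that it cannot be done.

n5 = NOT(n4) must be 0, so n4 = 1.
n4 = AND(C, n3) must be 1, so both C = 1 and n3 = 1.
n3 = NOT(n2) must be 1, so n2 = 0.
Check with A=0, B=0, C=1:
n1 = OR(B, A) = OR(0, 0) = 0
n2 = OR(A, n1) = OR(0, 0) = 0
n3 = NOT(n2) = NOT 0 = 1
n4 = AND(C, n3) = AND(1, 1) = 1
n5 = NOT(n4) = NOT 1 = 0
So n5 = 0 as required.

A=0, B=0, C=1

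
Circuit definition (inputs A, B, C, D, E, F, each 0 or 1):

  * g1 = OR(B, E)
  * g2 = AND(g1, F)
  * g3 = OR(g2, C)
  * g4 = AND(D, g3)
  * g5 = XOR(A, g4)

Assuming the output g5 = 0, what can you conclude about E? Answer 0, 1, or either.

either

Both values of E occur among assignments with g5 = 0:
  E=0: A=0, B=0, C=0, D=0, E=0, F=0
  E=1: A=0, B=0, C=0, D=0, E=1, F=0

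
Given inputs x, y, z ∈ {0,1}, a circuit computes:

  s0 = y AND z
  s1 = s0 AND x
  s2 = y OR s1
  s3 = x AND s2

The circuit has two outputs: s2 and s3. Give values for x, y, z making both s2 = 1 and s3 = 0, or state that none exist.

Check with x=0, y=1, z=0:
s0 = y AND z = 1 AND 0 = 0
s1 = s0 AND x = 0 AND 0 = 0
s2 = y OR s1 = 1 OR 0 = 1
s3 = x AND s2 = 0 AND 1 = 0
So s2 = 1 and s3 = 0.

x=0, y=1, z=0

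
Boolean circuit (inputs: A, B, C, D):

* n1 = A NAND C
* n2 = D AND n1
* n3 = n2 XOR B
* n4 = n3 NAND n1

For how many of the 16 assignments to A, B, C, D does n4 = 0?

n4 = n3 NAND n1 must be 0, so both n3 = 1 and n1 = 1.
n3 = n2 XOR B must be 1, so n2 and B differ.
Enumerating the 16 input combinations, 6 give n4 = 0 and 10 give n4 = 1.

6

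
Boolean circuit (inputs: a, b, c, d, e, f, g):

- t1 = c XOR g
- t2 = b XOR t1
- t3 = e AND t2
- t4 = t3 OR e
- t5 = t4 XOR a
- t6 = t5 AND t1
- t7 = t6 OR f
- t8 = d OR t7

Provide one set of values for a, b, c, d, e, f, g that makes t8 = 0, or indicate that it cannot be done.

Check with a=1, b=0, c=0, d=0, e=1, f=0, g=1:
t1 = c XOR g = 0 XOR 1 = 1
t2 = b XOR t1 = 0 XOR 1 = 1
t3 = e AND t2 = 1 AND 1 = 1
t4 = t3 OR e = 1 OR 1 = 1
t5 = t4 XOR a = 1 XOR 1 = 0
t6 = t5 AND t1 = 0 AND 1 = 0
t7 = t6 OR f = 0 OR 0 = 0
t8 = d OR t7 = 0 OR 0 = 0
So t8 = 0 as required.

a=1, b=0, c=0, d=0, e=1, f=0, g=1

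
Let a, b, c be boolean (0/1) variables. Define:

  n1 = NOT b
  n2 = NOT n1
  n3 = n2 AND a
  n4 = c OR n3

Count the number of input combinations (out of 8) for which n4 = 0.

n4 = c OR n3 must be 0, so both c = 0 and n3 = 0.
n3 = n2 AND a must be 0, so at least one of n2, a is 0.
Enumerating the 8 input combinations, 3 give n4 = 0 and 5 give n4 = 1.

3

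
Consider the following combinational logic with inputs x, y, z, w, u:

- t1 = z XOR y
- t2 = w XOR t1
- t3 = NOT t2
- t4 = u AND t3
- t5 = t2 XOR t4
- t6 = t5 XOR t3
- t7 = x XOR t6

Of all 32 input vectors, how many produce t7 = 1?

t7 = x XOR t6 must be 1, so x and t6 differ.
Enumerating the 32 input combinations, 16 give t7 = 1 and 16 give t7 = 0.

16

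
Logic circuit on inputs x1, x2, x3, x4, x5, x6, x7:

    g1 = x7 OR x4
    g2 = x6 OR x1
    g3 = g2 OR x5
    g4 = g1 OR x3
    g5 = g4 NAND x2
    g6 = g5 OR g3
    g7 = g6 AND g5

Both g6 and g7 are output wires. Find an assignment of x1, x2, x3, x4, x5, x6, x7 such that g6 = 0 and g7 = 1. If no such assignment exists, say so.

Across all 128 input combinations, none give both g6 = 0 and g7 = 1.

no solution exists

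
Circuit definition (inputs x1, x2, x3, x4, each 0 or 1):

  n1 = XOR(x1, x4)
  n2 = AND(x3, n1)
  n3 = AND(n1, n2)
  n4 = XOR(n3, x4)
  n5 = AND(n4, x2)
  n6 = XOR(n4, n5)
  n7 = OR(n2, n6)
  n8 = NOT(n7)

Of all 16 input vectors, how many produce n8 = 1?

9

n8 = NOT(n7) must be 1, so n7 = 0.
n7 = OR(n2, n6) must be 0, so both n2 = 0 and n6 = 0.
Enumerating the 16 input combinations, 9 give n8 = 1 and 7 give n8 = 0.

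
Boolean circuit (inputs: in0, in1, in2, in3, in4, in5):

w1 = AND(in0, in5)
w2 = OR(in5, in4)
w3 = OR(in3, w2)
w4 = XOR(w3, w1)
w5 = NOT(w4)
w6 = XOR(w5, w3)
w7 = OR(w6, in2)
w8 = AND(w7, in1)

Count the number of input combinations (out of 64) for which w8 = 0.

36

w8 = AND(w7, in1) must be 0, so at least one of w7, in1 is 0.
Enumerating the 64 input combinations, 36 give w8 = 0 and 28 give w8 = 1.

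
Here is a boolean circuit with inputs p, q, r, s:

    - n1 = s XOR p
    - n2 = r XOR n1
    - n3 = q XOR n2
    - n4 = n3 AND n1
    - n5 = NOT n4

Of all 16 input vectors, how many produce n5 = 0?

n5 = NOT n4 must be 0, so n4 = 1.
n4 = n3 AND n1 must be 1, so both n3 = 1 and n1 = 1.
Satisfying assignments:
  p=0, q=0, r=0, s=1
  p=0, q=1, r=1, s=1
  p=1, q=0, r=0, s=0
  p=1, q=1, r=1, s=0

4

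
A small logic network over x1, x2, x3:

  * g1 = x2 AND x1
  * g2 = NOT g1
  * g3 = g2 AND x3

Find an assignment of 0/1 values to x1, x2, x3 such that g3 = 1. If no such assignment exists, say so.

x1=1, x2=0, x3=1

g3 = g2 AND x3 must be 1, so both g2 = 1 and x3 = 1.
Check with x1=1, x2=0, x3=1:
g1 = x2 AND x1 = 0 AND 1 = 0
g2 = NOT g1 = NOT 0 = 1
g3 = g2 AND x3 = 1 AND 1 = 1
So g3 = 1 as required.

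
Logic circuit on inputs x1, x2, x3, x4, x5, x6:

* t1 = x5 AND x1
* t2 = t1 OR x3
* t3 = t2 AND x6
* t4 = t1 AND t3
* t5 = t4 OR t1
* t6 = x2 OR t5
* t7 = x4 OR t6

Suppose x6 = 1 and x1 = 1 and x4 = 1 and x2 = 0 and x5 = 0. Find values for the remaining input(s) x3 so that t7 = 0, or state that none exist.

With x6 = 1 and x1 = 1 and x4 = 1 and x2 = 0 and x5 = 0 fixed, none of the 2 settings of x3 give t7 = 0.
For example, with x3=0:
t1 = x5 AND x1 = 0 AND 1 = 0
t2 = t1 OR x3 = 0 OR 0 = 0
t3 = t2 AND x6 = 0 AND 1 = 0
t4 = t1 AND t3 = 0 AND 0 = 0
t5 = t4 OR t1 = 0 OR 0 = 0
t6 = x2 OR t5 = 0 OR 0 = 0
t7 = x4 OR t6 = 1 OR 0 = 1
giving t7 = 1 ≠ 0.

no solution exists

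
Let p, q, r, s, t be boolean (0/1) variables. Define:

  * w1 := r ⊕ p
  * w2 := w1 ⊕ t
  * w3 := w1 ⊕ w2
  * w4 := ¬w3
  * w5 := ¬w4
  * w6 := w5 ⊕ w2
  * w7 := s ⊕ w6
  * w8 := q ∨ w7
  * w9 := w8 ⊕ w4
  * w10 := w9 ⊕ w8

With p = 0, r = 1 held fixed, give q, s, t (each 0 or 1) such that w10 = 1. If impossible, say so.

q=0, s=0, t=0

Check with p = 0, r = 1 and q=0, s=0, t=0:
w1 = r ⊕ p = 1 ⊕ 0 = 1
w2 = w1 ⊕ t = 1 ⊕ 0 = 1
w3 = w1 ⊕ w2 = 1 ⊕ 1 = 0
w4 = ¬w3 = ¬0 = 1
w5 = ¬w4 = ¬1 = 0
w6 = w5 ⊕ w2 = 0 ⊕ 1 = 1
w7 = s ⊕ w6 = 0 ⊕ 1 = 1
w8 = q ∨ w7 = 0 ∨ 1 = 1
w9 = w8 ⊕ w4 = 1 ⊕ 1 = 0
w10 = w9 ⊕ w8 = 0 ⊕ 1 = 1
So w10 = 1.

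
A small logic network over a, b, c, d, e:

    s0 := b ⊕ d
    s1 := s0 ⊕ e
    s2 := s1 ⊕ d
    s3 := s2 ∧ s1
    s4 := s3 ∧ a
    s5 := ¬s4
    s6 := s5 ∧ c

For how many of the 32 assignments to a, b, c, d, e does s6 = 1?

s6 = s5 ∧ c must be 1, so both s5 = 1 and c = 1.
Enumerating the 32 input combinations, 14 give s6 = 1 and 18 give s6 = 0.

14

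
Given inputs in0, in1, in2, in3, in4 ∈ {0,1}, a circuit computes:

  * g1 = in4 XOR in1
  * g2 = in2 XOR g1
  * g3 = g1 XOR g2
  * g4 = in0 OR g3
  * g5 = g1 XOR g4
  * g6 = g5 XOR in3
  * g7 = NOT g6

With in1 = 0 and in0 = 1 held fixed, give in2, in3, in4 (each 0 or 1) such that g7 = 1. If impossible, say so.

Check with in1 = 0 and in0 = 1 and in2=1, in3=1, in4=0:
g1 = in4 XOR in1 = 0 XOR 0 = 0
g2 = in2 XOR g1 = 1 XOR 0 = 1
g3 = g1 XOR g2 = 0 XOR 1 = 1
g4 = in0 OR g3 = 1 OR 1 = 1
g5 = g1 XOR g4 = 0 XOR 1 = 1
g6 = g5 XOR in3 = 1 XOR 1 = 0
g7 = NOT g6 = NOT 0 = 1
So g7 = 1.

in2=1, in3=1, in4=0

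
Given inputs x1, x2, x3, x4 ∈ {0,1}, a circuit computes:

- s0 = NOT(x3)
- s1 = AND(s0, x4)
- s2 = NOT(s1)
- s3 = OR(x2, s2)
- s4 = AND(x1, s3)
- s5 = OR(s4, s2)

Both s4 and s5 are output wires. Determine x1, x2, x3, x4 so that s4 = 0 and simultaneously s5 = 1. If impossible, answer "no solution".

x1=0, x2=0, x3=1, x4=1

Check with x1=0, x2=0, x3=1, x4=1:
s0 = NOT(x3) = NOT 1 = 0
s1 = AND(s0, x4) = AND(0, 1) = 0
s2 = NOT(s1) = NOT 0 = 1
s3 = OR(x2, s2) = OR(0, 1) = 1
s4 = AND(x1, s3) = AND(0, 1) = 0
s5 = OR(s4, s2) = OR(0, 1) = 1
So s4 = 0 and s5 = 1.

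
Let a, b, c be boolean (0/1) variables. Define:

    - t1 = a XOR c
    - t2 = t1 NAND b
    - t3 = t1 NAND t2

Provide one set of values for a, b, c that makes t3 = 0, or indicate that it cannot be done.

Check with a=1, b=0, c=0:
t1 = a XOR c = 1 XOR 0 = 1
t2 = t1 NAND b = 1 NAND 0 = 1
t3 = t1 NAND t2 = 1 NAND 1 = 0
So t3 = 0 as required.

a=1, b=0, c=0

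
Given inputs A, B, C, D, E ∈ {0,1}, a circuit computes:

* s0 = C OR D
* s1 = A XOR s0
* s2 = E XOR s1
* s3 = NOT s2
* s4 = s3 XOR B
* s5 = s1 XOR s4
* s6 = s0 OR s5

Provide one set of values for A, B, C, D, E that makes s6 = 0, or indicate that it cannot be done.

Check with A=0 B=1 C=0 D=0 E=0:
s0 = C OR D = 0 OR 0 = 0
s1 = A XOR s0 = 0 XOR 0 = 0
s2 = E XOR s1 = 0 XOR 0 = 0
s3 = NOT s2 = NOT 0 = 1
s4 = s3 XOR B = 1 XOR 1 = 0
s5 = s1 XOR s4 = 0 XOR 0 = 0
s6 = s0 OR s5 = 0 OR 0 = 0
So s6 = 0 as required.

A=0 B=1 C=0 D=0 E=0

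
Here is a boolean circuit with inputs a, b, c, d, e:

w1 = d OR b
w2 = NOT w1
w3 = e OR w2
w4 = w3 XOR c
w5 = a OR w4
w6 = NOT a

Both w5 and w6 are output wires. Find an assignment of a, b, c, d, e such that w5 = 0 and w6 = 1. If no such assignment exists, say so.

Check with a=0 b=0 c=0 d=1 e=0:
w1 = d OR b = 1 OR 0 = 1
w2 = NOT w1 = NOT 1 = 0
w3 = e OR w2 = 0 OR 0 = 0
w4 = w3 XOR c = 0 XOR 0 = 0
w5 = a OR w4 = 0 OR 0 = 0
w6 = NOT a = NOT 0 = 1
So w5 = 0 and w6 = 1.

a=0 b=0 c=0 d=1 e=0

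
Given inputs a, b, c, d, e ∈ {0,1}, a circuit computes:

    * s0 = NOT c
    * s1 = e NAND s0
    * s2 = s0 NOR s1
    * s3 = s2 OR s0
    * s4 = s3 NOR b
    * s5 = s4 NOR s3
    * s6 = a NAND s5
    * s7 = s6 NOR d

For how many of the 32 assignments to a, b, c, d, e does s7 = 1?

s7 = s6 NOR d must be 1, so both s6 = 0 and d = 0.
s6 = a NAND s5 must be 0, so both a = 1 and s5 = 1.
s5 = s4 NOR s3 must be 1, so both s4 = 0 and s3 = 0.
Satisfying assignments:
  a=1, b=1, c=1, d=0, e=0
  a=1, b=1, c=1, d=0, e=1

2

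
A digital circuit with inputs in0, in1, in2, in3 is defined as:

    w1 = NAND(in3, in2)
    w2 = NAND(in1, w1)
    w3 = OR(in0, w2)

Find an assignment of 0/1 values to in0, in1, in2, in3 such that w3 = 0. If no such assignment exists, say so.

in0=0 in1=1 in2=0 in3=0

Check with in0=0 in1=1 in2=0 in3=0:
w1 = NAND(in3, in2) = NAND(0, 0) = 1
w2 = NAND(in1, w1) = NAND(1, 1) = 0
w3 = OR(in0, w2) = OR(0, 0) = 0
So w3 = 0 as required.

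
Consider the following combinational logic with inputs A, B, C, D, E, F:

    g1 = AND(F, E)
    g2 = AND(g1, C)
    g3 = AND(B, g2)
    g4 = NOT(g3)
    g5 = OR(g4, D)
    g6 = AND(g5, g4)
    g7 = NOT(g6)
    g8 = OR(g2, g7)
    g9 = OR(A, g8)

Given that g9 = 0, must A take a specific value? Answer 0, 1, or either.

g9 = OR(A, g8) must be 0, so both A = 0 and g8 = 0.
g8 = OR(g2, g7) must be 0, so both g2 = 0 and g7 = 0.
g2 = AND(g1, C) must be 0, so at least one of g1, C is 0.
Every assignment with g9 = 0 has A = 0; there are 28 such assignment(s).

0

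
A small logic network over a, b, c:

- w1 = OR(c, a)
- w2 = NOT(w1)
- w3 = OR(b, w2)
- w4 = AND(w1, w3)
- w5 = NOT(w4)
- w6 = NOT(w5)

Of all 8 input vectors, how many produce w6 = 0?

w6 = NOT(w5) must be 0, so w5 = 1.
w5 = NOT(w4) must be 1, so w4 = 0.
Satisfying assignments:
  a=0, b=0, c=0
  a=0, b=0, c=1
  a=0, b=1, c=0
  a=1, b=0, c=0
  a=1, b=0, c=1

5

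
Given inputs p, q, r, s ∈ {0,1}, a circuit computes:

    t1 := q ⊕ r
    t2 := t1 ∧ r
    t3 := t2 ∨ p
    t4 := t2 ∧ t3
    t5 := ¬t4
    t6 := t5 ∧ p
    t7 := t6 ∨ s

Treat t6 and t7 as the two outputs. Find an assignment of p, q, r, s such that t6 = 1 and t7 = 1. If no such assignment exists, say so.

Check with p=1, q=1, r=1, s=1:
t1 = q ⊕ r = 1 ⊕ 1 = 0
t2 = t1 ∧ r = 0 ∧ 1 = 0
t3 = t2 ∨ p = 0 ∨ 1 = 1
t4 = t2 ∧ t3 = 0 ∧ 1 = 0
t5 = ¬t4 = ¬0 = 1
t6 = t5 ∧ p = 1 ∧ 1 = 1
t7 = t6 ∨ s = 1 ∨ 1 = 1
So t6 = 1 and t7 = 1.

p=1, q=1, r=1, s=1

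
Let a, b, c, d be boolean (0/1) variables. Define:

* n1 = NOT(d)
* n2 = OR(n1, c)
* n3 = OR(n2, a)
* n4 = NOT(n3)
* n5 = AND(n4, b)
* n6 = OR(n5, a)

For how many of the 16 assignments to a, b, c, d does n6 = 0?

n6 = OR(n5, a) must be 0, so both n5 = 0 and a = 0.
n5 = AND(n4, b) must be 0, so at least one of n4, b is 0.
Enumerating the 16 input combinations, 7 give n6 = 0 and 9 give n6 = 1.

7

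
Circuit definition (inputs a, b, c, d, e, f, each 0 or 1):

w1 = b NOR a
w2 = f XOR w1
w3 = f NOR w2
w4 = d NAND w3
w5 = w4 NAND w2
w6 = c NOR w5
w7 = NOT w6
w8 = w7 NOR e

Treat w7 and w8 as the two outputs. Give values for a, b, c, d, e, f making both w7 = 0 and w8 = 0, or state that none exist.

Check with a=0, b=1, c=0, d=1, e=1, f=1:
w1 = b NOR a = 1 NOR 0 = 0
w2 = f XOR w1 = 1 XOR 0 = 1
w3 = f NOR w2 = 1 NOR 1 = 0
w4 = d NAND w3 = 1 NAND 0 = 1
w5 = w4 NAND w2 = 1 NAND 1 = 0
w6 = c NOR w5 = 0 NOR 0 = 1
w7 = NOT w6 = NOT 1 = 0
w8 = w7 NOR e = 0 NOR 1 = 0
So w7 = 0 and w8 = 0.

a=0, b=1, c=0, d=1, e=1, f=1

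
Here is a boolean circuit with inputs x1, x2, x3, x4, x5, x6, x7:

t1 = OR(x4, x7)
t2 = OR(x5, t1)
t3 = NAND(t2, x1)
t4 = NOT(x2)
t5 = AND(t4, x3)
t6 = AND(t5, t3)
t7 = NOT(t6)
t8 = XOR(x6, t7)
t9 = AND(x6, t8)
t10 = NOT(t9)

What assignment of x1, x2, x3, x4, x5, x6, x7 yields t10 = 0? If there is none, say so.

x1=0 x2=0 x3=1 x4=1 x5=1 x6=1 x7=0

Check with x1=0 x2=0 x3=1 x4=1 x5=1 x6=1 x7=0:
t1 = OR(x4, x7) = OR(1, 0) = 1
t2 = OR(x5, t1) = OR(1, 1) = 1
t3 = NAND(t2, x1) = NAND(1, 0) = 1
t4 = NOT(x2) = NOT 0 = 1
t5 = AND(t4, x3) = AND(1, 1) = 1
t6 = AND(t5, t3) = AND(1, 1) = 1
t7 = NOT(t6) = NOT 1 = 0
t8 = XOR(x6, t7) = XOR(1, 0) = 1
t9 = AND(x6, t8) = AND(1, 1) = 1
t10 = NOT(t9) = NOT 1 = 0
So t10 = 0 as required.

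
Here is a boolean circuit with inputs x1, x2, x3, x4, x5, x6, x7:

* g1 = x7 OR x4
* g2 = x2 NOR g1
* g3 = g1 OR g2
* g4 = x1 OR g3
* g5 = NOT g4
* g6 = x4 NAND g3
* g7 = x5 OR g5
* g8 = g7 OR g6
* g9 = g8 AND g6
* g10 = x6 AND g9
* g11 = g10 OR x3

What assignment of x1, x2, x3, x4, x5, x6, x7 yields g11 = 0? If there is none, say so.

x1=0, x2=0, x3=0, x4=0, x5=1, x6=0, x7=0

Check with x1=0, x2=0, x3=0, x4=0, x5=1, x6=0, x7=0:
g1 = x7 OR x4 = 0 OR 0 = 0
g2 = x2 NOR g1 = 0 NOR 0 = 1
g3 = g1 OR g2 = 0 OR 1 = 1
g4 = x1 OR g3 = 0 OR 1 = 1
g5 = NOT g4 = NOT 1 = 0
g6 = x4 NAND g3 = 0 NAND 1 = 1
g7 = x5 OR g5 = 1 OR 0 = 1
g8 = g7 OR g6 = 1 OR 1 = 1
g9 = g8 AND g6 = 1 AND 1 = 1
g10 = x6 AND g9 = 0 AND 1 = 0
g11 = g10 OR x3 = 0 OR 0 = 0
So g11 = 0 as required.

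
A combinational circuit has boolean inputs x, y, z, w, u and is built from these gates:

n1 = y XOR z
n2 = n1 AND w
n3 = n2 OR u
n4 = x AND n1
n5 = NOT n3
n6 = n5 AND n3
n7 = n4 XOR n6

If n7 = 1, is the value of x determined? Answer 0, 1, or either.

n7 = n4 XOR n6 must be 1, so n4 and n6 differ.
Every assignment with n7 = 1 has x = 1; there are 8 such assignment(s).

1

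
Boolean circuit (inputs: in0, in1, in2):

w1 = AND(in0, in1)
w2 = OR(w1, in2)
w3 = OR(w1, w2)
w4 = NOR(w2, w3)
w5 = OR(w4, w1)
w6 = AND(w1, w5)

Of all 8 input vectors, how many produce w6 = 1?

2

w6 = AND(w1, w5) must be 1, so both w1 = 1 and w5 = 1.
Satisfying assignments:
  in0=1, in1=1, in2=0
  in0=1, in1=1, in2=1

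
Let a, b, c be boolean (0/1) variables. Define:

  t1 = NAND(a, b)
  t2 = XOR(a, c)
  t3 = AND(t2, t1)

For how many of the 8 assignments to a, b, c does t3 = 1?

t3 = AND(t2, t1) must be 1, so both t2 = 1 and t1 = 1.
t2 = XOR(a, c) must be 1, so a and c differ.
Satisfying assignments:
  a=0, b=0, c=1
  a=0, b=1, c=1
  a=1, b=0, c=0

3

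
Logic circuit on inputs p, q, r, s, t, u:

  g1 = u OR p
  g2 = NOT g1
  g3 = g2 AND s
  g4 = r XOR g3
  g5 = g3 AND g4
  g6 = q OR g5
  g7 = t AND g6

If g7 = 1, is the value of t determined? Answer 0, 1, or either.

1

g7 = t AND g6 must be 1, so both t = 1 and g6 = 1.
g6 = q OR g5 must be 1, so at least one of q, g5 is 1.
Every assignment with g7 = 1 has t = 1; there are 17 such assignment(s).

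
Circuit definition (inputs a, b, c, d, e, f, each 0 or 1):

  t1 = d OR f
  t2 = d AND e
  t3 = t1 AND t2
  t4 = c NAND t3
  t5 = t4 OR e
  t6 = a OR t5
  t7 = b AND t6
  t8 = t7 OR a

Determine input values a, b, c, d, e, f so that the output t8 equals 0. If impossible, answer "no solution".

a=0, b=0, c=1, d=0, e=0, f=0

t8 = t7 OR a must be 0, so both t7 = 0 and a = 0.
t7 = b AND t6 must be 0, so at least one of b, t6 is 0.
Check with a=0, b=0, c=1, d=0, e=0, f=0:
t1 = d OR f = 0 OR 0 = 0
t2 = d AND e = 0 AND 0 = 0
t3 = t1 AND t2 = 0 AND 0 = 0
t4 = c NAND t3 = 1 NAND 0 = 1
t5 = t4 OR e = 1 OR 0 = 1
t6 = a OR t5 = 0 OR 1 = 1
t7 = b AND t6 = 0 AND 1 = 0
t8 = t7 OR a = 0 OR 0 = 0
So t8 = 0 as required.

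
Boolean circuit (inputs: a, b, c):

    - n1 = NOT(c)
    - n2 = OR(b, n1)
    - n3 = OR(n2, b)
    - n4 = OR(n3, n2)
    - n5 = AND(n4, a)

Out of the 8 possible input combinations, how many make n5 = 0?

n5 = AND(n4, a) must be 0, so at least one of n4, a is 0.
Enumerating the 8 input combinations, 5 give n5 = 0 and 3 give n5 = 1.

5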